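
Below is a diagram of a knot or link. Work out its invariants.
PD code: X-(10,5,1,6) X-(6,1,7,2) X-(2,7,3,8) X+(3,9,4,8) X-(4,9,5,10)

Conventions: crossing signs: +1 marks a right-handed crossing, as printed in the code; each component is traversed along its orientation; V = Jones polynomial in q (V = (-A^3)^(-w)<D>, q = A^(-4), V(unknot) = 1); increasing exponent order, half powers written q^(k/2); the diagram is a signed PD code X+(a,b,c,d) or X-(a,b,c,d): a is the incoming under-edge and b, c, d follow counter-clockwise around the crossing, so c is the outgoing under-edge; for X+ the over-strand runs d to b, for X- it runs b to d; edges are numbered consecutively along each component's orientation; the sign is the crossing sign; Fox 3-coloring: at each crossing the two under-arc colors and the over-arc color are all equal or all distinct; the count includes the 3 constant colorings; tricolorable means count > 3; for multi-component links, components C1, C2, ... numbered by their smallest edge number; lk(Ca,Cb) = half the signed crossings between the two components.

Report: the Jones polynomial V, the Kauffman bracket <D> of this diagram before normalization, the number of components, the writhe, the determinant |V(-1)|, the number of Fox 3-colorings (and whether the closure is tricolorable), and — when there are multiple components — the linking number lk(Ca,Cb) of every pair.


V(q) = -q^-4 + q^-3 + q^-1
bracket: -A^-5 - A^3 + A^7, w = -3
1 component, writhe -3, over 5 crossings
det 3, colorings 9 of 3^5 — tricolorable
observation: w = -3 (over 5 crossings) is diagram-only; (-A^3)^(3) removes it from V


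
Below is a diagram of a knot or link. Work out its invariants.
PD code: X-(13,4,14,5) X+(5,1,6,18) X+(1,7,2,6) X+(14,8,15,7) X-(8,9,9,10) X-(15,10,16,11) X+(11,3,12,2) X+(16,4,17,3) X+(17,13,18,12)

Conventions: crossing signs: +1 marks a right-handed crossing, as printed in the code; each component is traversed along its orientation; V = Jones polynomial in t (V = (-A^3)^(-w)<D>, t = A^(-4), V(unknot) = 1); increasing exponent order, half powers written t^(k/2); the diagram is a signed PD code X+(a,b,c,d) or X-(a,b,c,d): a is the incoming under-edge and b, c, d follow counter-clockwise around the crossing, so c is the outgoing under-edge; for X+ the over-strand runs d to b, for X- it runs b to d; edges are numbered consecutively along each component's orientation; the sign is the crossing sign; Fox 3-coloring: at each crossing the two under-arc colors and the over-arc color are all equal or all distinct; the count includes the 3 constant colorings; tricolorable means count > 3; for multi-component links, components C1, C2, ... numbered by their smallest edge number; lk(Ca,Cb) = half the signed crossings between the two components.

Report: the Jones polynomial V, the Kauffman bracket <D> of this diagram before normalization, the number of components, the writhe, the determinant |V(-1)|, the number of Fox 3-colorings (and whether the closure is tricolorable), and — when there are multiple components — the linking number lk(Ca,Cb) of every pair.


Jones polynomial: V(t) = t + t^3 - t^4
<D> = A^-7 - A^-3 - A^5; writhe +3
components 1, writhe +3 (9 crossings)
3-colorings: 9 of 3^9, det 3 — tricolorable
note: w = +3 shifts under R1 moves; the (-A^3)^(-3) factor cancels that in V


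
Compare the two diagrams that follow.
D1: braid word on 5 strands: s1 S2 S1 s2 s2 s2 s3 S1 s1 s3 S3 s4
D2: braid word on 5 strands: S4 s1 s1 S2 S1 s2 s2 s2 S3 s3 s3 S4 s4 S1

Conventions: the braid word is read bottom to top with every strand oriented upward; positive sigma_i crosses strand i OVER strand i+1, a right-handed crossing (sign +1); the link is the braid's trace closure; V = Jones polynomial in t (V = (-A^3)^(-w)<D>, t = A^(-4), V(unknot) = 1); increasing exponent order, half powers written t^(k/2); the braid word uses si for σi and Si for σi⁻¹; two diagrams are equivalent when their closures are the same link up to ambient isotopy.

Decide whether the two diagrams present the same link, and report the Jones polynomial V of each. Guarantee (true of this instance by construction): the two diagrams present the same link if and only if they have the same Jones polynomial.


same link: yes
V(D1) = t + t^3 - t^4  [12 crossings, <D> = -A^-4 + 1 + A^8, w = +4]
D2 (bracket -A^-10 + A^-6 + A^2; 14 crossings at w = +2): V = t + t^3 - t^4
note: all 2 diagrams share one V(t), hence one class


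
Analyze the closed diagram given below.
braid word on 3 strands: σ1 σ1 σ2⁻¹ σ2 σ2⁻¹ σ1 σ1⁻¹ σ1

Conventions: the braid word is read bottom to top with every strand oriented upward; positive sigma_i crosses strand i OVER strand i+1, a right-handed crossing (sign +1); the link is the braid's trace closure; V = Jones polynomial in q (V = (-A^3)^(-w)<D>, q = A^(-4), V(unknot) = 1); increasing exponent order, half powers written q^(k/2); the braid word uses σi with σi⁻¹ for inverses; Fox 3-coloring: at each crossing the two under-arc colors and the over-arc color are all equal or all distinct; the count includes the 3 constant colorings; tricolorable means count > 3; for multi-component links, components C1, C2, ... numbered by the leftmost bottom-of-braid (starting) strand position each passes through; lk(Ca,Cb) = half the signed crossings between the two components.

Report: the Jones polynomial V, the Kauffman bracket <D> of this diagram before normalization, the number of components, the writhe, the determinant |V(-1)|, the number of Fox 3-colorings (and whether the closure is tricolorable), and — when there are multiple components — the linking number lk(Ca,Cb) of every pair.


V(q) = q + q^3 - q^4
bracket: -A^-10 + A^-6 + A^2, w = +2
1 component, writhe +2, over 8 crossings
det 3, colorings 9 of 3^8 — tricolorable
observation: inverse pairs cancel, leaving σ1 σ1 σ2⁻¹ σ1


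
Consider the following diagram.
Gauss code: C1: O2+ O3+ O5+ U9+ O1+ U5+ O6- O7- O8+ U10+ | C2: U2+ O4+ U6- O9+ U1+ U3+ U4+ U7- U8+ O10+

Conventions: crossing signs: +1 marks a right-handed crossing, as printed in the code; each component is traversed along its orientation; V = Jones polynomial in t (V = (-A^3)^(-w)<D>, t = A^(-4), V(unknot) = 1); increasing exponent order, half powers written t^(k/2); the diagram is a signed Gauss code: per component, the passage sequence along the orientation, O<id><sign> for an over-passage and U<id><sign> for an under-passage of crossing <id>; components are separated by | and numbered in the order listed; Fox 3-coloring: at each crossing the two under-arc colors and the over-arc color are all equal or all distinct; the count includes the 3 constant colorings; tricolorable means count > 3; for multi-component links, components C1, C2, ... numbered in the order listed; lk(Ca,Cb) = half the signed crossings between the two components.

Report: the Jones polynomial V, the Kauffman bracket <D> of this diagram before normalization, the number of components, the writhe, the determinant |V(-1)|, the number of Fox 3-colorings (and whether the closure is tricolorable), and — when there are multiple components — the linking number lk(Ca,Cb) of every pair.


V(t) = -t^(3/2) + t^(5/2) - 3t^(7/2) + 2t^(9/2) - 2t^(11/2) + 2t^(13/2) - t^(15/2)
bracket: -A^-12 + 2A^-8 - 2A^-4 + 2 - 3A^4 + A^8 - A^12, w = +6
2 components, writhe +6, over 10 crossings
lk(C1,C2) = +2
det 12, colorings 9 of 3^10 — tricolorable
observation: the span of V is 6, within the link bound 10 + 2 - 1


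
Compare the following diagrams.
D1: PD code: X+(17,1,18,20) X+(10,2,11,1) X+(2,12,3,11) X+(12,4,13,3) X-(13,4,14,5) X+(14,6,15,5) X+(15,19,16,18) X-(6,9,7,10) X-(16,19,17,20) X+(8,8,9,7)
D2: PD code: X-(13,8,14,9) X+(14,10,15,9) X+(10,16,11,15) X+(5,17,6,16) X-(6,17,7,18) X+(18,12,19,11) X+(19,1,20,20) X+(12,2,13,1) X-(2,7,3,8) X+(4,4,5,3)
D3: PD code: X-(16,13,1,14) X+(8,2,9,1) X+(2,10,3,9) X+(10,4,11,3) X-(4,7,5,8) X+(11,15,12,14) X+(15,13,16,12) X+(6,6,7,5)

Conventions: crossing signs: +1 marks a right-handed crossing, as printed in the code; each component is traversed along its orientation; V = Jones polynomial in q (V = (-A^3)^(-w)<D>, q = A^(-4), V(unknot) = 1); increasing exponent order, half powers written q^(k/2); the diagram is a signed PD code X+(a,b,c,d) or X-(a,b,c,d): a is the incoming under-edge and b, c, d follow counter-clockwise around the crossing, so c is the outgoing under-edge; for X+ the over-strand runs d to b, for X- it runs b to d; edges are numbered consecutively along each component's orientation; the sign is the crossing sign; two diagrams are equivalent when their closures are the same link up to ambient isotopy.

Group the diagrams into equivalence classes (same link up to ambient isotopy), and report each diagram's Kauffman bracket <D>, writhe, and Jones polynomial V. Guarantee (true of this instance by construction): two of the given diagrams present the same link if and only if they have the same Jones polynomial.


grouping into links: {D1, D2, D3}
V(D1) = q + q^3 - q^4  (w +4, c 10, <D> = -A^-4 + 1 + A^8)
V(D2) = q + q^3 - q^4  (w +4, c 10, <D> = -A^-4 + 1 + A^8)
V(D3) = q + q^3 - q^4  (w +4, c 8, <D> = -A^-4 + 1 + A^8)
key observation: one V(q) for all 3 diagrams — one class (guaranteed)


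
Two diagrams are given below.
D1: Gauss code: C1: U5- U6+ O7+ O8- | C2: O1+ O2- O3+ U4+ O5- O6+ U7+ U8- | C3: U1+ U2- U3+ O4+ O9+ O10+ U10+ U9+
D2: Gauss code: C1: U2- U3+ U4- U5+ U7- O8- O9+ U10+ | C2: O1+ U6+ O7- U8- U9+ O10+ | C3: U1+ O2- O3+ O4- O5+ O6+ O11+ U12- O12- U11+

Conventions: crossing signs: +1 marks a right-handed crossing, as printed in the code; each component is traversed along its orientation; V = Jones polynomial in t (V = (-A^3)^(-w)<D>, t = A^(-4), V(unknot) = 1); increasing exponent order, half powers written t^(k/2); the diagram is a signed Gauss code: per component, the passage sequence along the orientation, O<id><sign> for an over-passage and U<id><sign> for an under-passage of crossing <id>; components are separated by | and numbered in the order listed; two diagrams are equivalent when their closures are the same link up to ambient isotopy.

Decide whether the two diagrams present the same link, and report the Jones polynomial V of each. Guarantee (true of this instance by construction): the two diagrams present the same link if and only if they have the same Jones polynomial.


equivalent: yes
V(D1) = 1 + t + t^2 + t^3  (w +4, c 10, <D> = 1 + A^4 + A^8 + A^12)
V(D2) = 1 + t + t^2 + t^3  [12 crossings, <D> = A^-6 + A^-2 + A^2 + A^6, w = +2]
key observation: Reidemeister moves carry D1 (10 crossings) to D2 (12)


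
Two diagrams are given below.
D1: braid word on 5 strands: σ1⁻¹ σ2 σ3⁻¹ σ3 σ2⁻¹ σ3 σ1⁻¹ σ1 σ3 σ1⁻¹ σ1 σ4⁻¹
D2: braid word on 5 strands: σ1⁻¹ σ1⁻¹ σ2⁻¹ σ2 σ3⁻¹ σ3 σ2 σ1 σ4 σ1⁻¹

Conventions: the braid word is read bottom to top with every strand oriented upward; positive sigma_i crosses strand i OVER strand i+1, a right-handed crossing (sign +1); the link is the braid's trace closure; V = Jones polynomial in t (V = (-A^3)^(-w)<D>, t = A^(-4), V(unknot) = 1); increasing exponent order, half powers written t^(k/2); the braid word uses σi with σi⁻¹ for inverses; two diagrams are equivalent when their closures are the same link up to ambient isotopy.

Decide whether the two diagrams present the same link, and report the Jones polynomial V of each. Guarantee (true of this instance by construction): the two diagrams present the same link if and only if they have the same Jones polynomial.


same link: no
V(D1) = 1 + t + t^2 + t^3  [12 crossings, <D> = A^-12 + A^-8 + A^-4 + 1, w = 0]
V(D2) = t^-3 + t^-2 + t^-1 + 1  (w 0, c 10, <D> = 1 + A^4 + A^8 + A^12)
note: comparing 2 Jones polynomials yields 2 groups


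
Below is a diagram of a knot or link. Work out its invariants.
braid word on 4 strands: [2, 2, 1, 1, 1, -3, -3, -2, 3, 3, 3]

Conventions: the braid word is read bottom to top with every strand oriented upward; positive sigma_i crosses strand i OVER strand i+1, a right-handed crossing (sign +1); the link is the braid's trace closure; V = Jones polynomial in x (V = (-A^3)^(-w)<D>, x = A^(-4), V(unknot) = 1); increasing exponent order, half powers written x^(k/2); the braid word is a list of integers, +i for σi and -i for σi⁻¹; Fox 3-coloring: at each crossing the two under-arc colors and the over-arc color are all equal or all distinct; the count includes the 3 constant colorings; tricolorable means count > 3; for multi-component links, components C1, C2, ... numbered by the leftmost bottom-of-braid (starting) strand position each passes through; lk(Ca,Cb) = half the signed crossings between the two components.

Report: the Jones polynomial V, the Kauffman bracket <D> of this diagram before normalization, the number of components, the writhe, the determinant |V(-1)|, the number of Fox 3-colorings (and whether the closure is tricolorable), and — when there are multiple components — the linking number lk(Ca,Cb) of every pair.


Jones polynomial: V(x) = 1 - x + 3x^2 - 4x^3 + 5x^4 - 6x^5 + 5x^6 - 4x^7 + 3x^8 - x^9
<D> = A^-21 - 3A^-17 + 4A^-13 - 5A^-9 + 6A^-5 - 5A^-1 + 4A^3 - 3A^7 + A^11 - A^15; writhe +5
components 1, writhe +5 (11 crossings)
3-colorings: 9 of 3^11, det 33 — tricolorable
note: V spans 9 powers of x: at least 9 crossings in any diagram


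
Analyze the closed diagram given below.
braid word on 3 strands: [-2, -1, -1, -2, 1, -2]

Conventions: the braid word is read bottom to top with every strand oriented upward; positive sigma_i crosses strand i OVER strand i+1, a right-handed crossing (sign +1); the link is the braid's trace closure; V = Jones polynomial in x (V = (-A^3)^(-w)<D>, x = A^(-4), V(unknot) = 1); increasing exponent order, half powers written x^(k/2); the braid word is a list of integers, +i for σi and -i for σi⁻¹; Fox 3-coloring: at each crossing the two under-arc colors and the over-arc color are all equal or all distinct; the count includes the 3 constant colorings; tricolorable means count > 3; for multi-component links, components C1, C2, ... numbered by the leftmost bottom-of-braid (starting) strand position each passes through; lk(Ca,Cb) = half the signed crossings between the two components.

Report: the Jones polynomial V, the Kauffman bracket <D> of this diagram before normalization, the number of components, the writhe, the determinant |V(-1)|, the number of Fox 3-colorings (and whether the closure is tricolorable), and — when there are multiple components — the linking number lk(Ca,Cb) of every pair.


V = -x^-6 + x^-5 - x^-4 + 2x^-3 - x^-2 + x^-1
<D> = A^-8 - A^-4 + 2 - A^4 + A^8 - A^12 (w = -4)
1 component over 6 crossings, w = -4
3 Fox colorings among 3^6, |V(-1)| = 7: not tricolorable
why: det 7 = |V(-1)|; not divisible by 3, so not tricolorable


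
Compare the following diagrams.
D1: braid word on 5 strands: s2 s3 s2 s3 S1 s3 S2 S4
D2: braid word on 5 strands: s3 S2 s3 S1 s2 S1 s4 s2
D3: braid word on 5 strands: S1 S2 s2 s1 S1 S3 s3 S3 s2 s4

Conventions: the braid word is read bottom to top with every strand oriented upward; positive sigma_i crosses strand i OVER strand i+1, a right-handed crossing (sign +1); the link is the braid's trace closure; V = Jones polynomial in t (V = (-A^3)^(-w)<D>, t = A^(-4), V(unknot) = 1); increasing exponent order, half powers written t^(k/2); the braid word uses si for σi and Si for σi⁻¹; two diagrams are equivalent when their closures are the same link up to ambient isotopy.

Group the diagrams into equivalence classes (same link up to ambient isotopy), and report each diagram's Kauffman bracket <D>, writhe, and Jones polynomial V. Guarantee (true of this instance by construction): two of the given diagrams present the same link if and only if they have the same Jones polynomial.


grouping into links: {D1} | {D2} | {D3}
V(D1) = t + t^3 - t^4  (w +2, c 8, <D> = -A^-10 + A^-6 + A^2)
V(D2) = t^-2 - t^-1 + 2 - 2t + t^2 - t^3 + t^4  [8 crossings, <D> = A^-10 - A^-6 + A^-2 - 2A^2 + 2A^6 - A^10 + A^14, w = +2]
V(D3) = 1  [10 crossings, <D> = 1, w = 0]
why: 3 classes among 3 diagrams; unequal V(t) rules out equality


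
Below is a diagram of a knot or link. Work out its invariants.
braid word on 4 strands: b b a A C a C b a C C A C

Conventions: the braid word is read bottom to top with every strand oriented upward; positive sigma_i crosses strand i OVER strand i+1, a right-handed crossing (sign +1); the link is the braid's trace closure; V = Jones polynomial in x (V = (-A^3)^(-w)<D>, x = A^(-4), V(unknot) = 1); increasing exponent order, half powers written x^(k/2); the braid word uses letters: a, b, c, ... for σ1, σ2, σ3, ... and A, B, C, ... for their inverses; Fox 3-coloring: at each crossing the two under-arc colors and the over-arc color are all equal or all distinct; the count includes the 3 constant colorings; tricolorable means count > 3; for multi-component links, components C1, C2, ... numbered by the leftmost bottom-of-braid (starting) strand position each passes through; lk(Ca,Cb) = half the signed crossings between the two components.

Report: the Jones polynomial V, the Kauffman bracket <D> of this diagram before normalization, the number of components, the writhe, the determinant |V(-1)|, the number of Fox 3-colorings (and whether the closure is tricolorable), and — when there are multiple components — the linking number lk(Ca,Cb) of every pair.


Jones polynomial: V(x) = -x^-6 + 2x^-5 - 4x^-4 + 5x^-3 - 4x^-2 + 5x^-1 - 3 + 2x - x^2
<D> = A^-11 - 2A^-7 + 3A^-3 - 5A + 4A^5 - 5A^9 + 4A^13 - 2A^17 + A^21; writhe -1
components 1, writhe -1 (13 crossings)
3-colorings: 9 of 3^13, det 27 — tricolorable
note: det 27 = |V(-1)|; divisible by 3, so tricolorable


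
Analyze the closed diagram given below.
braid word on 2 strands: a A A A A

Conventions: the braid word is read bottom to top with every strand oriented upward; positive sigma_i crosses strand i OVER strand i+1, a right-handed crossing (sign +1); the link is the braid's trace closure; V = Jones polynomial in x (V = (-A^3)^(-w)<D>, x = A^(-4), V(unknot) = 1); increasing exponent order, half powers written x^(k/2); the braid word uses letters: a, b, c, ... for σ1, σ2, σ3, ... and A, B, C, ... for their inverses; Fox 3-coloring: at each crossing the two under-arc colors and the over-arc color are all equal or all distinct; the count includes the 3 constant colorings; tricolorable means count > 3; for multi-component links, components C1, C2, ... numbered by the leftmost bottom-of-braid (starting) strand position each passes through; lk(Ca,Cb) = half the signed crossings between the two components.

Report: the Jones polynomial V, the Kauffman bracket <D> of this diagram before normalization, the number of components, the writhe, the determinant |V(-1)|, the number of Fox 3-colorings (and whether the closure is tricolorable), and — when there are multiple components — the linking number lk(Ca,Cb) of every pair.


V = -x^-4 + x^-3 + x^-1
<D> = -A^-5 - A^3 + A^7 (w = -3)
1 component over 5 crossings, w = -3
9 Fox colorings among 3^5, |V(-1)| = 3: tricolorable
why: w = -3 (over 5 crossings) is diagram-only; (-A^3)^(3) removes it from V


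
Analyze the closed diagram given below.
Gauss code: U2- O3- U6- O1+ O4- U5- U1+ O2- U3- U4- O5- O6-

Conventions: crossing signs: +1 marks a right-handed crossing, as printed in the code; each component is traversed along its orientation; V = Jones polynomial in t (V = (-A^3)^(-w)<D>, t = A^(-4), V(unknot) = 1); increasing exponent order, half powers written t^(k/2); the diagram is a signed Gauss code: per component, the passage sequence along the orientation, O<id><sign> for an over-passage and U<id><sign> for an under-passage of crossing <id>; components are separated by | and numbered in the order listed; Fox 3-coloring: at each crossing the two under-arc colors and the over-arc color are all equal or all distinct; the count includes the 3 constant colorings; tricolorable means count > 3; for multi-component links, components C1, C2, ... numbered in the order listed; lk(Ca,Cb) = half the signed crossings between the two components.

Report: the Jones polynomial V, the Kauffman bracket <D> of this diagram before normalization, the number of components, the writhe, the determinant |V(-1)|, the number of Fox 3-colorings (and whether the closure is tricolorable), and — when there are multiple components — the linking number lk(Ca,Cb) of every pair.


V(t) = -t^-6 + t^-5 - t^-4 + 2t^-3 - t^-2 + t^-1
bracket: A^-8 - A^-4 + 2 - A^4 + A^8 - A^12, w = -4
1 component, writhe -4, over 6 crossings
det 7, colorings 3 of 3^6 — not tricolorable
observation: |V(-1)| = 7: so not tricolorable, since 3 does not divide 7


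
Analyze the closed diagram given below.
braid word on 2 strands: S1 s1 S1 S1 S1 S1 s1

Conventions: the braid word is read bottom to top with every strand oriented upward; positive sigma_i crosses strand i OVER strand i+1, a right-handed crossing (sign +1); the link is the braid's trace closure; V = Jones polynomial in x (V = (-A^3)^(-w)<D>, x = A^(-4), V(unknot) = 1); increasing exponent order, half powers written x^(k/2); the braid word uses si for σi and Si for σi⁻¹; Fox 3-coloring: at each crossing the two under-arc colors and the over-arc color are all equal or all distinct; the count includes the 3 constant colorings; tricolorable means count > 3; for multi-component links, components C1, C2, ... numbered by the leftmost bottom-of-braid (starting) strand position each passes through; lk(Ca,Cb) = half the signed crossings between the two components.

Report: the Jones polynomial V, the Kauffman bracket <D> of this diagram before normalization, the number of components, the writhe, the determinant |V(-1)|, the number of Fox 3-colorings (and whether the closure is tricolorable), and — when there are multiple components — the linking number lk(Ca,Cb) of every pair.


Jones polynomial: V(x) = -x^-4 + x^-3 + x^-1
<D> = -A^-5 - A^3 + A^7; writhe -3
components 1, writhe -3 (7 crossings)
3-colorings: 9 of 3^7, det 3 — tricolorable
note: a (2,3) torus form — a single generator 3 times


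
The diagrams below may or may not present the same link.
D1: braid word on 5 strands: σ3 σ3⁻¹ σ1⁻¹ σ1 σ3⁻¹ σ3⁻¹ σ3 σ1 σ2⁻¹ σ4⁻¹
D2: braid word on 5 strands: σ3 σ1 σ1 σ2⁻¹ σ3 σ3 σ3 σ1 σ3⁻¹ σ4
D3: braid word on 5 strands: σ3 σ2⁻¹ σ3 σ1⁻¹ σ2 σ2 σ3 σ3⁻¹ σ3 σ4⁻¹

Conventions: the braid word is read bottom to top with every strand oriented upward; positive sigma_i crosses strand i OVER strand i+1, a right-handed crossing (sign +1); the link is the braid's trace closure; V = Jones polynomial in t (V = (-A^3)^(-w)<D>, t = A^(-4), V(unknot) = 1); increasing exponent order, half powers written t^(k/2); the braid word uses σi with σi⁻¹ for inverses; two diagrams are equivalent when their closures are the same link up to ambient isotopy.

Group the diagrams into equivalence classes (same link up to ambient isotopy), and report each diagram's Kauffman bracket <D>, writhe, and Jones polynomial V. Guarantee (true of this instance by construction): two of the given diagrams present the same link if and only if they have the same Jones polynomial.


grouping into links: {D1} | {D2} | {D3}
V(D1) = 1  (w -2, c 10, <D> = A^-6)
D2 (bracket A^-14 - 2A^-10 + A^-6 - 2A^-2 + 2A^2 + A^10; 10 crossings at w = +6): V = t^2 + 2t^4 - 2t^5 + t^6 - 2t^7 + t^8
V(D3) = t - t^2 + 2t^3 - t^4 + t^5 - t^6  [10 crossings, <D> = -A^-18 + A^-14 - A^-10 + 2A^-6 - A^-2 + A^2, w = +2]
why: 3 values of V(t) split the 3 diagrams


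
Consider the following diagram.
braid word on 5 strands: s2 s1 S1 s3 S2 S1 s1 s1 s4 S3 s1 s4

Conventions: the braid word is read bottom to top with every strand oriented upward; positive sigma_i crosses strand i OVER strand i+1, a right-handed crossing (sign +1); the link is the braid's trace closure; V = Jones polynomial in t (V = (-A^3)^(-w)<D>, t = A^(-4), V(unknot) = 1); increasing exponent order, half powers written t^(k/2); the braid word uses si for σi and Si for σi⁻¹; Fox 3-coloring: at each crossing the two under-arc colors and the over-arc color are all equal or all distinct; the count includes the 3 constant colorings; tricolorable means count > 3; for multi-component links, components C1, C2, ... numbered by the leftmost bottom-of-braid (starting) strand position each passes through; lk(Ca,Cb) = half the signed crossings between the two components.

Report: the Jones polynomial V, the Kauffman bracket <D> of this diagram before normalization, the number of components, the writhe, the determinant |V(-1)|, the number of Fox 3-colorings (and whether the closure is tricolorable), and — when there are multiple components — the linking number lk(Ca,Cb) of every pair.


V(t) = t + 2t^3 + t^5
bracket: A^-8 + 2 + A^8, w = +4
3 components, writhe +4, over 12 crossings
lk(C1,C2) = +1
linking number lk(C1,C3) = 0
lk(C2,C3): +1
det 4, colorings 3 of 3^12 — not tricolorable
observation: the span of V is 4, within the link bound 12 + 3 - 1


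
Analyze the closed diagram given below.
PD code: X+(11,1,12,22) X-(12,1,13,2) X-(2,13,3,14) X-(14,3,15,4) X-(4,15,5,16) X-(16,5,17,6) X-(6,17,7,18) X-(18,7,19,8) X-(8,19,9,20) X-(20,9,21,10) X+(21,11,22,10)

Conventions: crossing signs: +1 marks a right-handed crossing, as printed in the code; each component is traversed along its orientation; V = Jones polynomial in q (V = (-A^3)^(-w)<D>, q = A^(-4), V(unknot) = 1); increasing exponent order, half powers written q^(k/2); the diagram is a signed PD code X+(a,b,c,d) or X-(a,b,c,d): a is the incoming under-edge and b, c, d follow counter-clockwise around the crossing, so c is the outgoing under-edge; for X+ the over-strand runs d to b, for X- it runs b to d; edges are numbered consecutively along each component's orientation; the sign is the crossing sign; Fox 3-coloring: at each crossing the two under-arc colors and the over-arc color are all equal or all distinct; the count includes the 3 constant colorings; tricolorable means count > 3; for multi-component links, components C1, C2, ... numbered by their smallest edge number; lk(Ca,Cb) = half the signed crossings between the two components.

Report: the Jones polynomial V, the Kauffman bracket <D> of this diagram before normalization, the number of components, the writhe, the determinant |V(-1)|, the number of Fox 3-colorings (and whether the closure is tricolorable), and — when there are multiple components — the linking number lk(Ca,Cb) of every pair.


Jones polynomial: V(q) = -q^-10 + q^-9 - q^-8 + q^-7 - q^-6 + q^-5 + q^-3
<D> = -A^-9 - A^-1 + A^3 - A^7 + A^11 - A^15 + A^19; writhe -7
components 1, writhe -7 (11 crossings)
3-colorings: 3 of 3^11, det 7 — not tricolorable
note: det 7 = |V(-1)|; not divisible by 3, so not tricolorable


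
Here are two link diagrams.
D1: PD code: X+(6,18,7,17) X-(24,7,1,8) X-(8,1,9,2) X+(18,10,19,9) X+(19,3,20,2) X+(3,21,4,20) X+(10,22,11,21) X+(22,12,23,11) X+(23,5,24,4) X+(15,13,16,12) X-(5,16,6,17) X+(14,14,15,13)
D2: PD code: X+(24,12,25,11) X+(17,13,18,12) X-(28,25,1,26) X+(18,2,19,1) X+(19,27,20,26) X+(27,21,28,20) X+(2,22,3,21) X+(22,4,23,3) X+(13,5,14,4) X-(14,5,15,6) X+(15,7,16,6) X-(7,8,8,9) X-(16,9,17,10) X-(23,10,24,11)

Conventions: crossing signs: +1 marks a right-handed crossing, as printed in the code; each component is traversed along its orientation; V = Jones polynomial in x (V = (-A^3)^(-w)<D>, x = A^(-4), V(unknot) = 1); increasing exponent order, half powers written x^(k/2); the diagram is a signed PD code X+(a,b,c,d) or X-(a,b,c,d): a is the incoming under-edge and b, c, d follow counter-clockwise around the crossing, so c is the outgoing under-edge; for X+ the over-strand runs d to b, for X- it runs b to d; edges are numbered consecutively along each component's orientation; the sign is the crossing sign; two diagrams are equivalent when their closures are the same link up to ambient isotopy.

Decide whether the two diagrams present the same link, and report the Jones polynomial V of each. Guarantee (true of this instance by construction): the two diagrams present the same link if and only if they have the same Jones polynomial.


equivalent: yes
V(D1) = x - x^2 + 2x^3 - x^4 + x^5 - x^6  (w +6, c 12, <D> = -A^-6 + A^-2 - A^2 + 2A^6 - A^10 + A^14)
V(D2) = x - x^2 + 2x^3 - x^4 + x^5 - x^6  (w +4, c 14, <D> = -A^-12 + A^-8 - A^-4 + 2 - A^4 + A^8)
why: Reidemeister moves carry D1 (12 crossings) to D2 (14)


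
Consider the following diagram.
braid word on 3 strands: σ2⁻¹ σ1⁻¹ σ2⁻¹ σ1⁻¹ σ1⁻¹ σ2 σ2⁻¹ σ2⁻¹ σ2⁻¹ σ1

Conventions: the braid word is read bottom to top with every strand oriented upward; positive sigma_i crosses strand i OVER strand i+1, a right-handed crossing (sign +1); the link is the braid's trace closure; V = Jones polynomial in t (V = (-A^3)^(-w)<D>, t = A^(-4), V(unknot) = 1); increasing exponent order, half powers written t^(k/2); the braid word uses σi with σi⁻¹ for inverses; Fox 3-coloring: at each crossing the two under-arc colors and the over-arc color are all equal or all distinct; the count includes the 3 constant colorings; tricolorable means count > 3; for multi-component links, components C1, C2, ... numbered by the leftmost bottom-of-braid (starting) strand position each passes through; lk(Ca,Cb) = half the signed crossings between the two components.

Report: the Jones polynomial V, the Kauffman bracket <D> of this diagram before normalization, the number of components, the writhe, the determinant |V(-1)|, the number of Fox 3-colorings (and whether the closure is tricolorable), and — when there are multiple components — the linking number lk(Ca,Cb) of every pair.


V(t) = t^-8 - 2t^-7 + t^-6 - 2t^-5 + 2t^-4 + t^-2
bracket: A^-10 + 2A^-2 - 2A^2 + A^6 - 2A^10 + A^14, w = -6
1 component, writhe -6, over 10 crossings
det 9, colorings 27 of 3^10 — tricolorable
observation: inverse pairs cancel, leaving σ2⁻¹ σ1⁻¹ σ2⁻¹ σ1⁻¹ σ1⁻¹ σ2⁻¹ σ2⁻¹ σ1


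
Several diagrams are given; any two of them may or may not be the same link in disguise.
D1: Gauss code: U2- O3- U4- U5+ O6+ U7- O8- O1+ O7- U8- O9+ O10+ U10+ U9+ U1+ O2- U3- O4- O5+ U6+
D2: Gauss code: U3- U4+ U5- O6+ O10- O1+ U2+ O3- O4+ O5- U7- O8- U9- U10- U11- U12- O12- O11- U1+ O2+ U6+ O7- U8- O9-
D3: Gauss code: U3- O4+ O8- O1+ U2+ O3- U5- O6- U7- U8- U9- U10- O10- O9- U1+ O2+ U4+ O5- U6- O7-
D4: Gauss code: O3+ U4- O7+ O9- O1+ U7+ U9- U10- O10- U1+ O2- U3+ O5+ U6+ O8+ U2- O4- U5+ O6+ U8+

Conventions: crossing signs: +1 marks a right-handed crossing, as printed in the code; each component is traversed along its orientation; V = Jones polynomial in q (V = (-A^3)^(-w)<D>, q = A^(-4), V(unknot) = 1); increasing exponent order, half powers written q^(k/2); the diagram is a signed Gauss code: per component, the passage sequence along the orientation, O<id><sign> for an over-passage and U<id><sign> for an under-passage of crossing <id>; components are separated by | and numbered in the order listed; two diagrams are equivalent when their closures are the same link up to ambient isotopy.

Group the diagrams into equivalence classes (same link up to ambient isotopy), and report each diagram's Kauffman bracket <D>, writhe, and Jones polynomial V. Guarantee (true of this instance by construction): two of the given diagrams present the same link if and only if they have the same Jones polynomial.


classes: {D1} | {D2, D3} | {D4}
V(D1) = 1  [10 crossings, <D> = 1, w = 0]
V(D2) = q^-5 - 2q^-4 + 2q^-3 - 2q^-2 + 2q^-1 - 1 + q  (w -4, c 12, <D> = A^-16 - A^-12 + 2A^-8 - 2A^-4 + 2 - 2A^4 + A^8)
V(D3) = q^-5 - 2q^-4 + 2q^-3 - 2q^-2 + 2q^-1 - 1 + q  (w -4, c 10, <D> = A^-16 - A^-12 + 2A^-8 - 2A^-4 + 2 - 2A^4 + A^8)
V(D4) = q^-1 - 1 + 2q - 2q^2 + 2q^3 - 2q^4 + q^5  [10 crossings, <D> = A^-14 - 2A^-10 + 2A^-6 - 2A^-2 + 2A^2 - A^6 + A^10, w = +2]
note: comparing 4 Jones polynomials yields 3 groups


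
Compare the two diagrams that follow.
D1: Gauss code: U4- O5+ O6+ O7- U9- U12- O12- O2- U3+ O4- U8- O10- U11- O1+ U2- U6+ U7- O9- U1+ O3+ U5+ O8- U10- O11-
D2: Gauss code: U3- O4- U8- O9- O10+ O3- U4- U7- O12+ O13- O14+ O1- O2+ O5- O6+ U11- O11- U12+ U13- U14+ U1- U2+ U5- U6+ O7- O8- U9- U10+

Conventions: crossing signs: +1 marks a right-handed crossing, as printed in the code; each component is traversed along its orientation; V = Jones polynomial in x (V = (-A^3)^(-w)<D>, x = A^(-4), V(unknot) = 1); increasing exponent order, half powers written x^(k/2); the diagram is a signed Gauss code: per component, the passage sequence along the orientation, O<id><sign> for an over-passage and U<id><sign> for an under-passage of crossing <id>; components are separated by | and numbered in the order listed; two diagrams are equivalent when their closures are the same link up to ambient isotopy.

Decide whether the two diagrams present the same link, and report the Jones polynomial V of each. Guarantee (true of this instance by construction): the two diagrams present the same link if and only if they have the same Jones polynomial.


equivalent: no
V(D1) = x^-7 - 3x^-6 + 5x^-5 - 7x^-4 + 8x^-3 - 8x^-2 + 7x^-1 - 4 + 3x - x^2  (w -4, c 12, <D> = -A^-20 + 3A^-16 - 4A^-12 + 7A^-8 - 8A^-4 + 8 - 7A^4 + 5A^8 - 3A^12 + A^16)
V(D2) = -x^-4 + x^-3 + x^-1  (w -4, c 14, <D> = A^-8 + 1 - A^4)
why: 2 values of V(x) split the 2 diagrams


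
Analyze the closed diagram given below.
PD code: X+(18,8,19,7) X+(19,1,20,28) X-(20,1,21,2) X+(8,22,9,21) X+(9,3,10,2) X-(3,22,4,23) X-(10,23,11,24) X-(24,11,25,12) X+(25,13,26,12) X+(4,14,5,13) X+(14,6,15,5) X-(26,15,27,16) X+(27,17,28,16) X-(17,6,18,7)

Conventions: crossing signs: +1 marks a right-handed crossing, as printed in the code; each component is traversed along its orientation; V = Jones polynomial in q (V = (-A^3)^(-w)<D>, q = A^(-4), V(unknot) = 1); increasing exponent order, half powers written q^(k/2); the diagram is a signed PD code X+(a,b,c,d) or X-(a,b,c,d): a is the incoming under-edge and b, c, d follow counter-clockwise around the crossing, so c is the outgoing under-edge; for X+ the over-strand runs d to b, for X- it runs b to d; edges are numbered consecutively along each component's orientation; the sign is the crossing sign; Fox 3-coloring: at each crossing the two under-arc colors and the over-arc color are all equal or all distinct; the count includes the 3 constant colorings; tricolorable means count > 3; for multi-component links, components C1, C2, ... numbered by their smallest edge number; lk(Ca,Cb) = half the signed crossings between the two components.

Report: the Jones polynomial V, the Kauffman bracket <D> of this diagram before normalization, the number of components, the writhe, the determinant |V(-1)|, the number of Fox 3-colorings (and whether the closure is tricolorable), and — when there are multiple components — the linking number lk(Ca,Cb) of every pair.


V = q + q^3 - q^4
<D> = -A^-10 + A^-6 + A^2 (w = +2)
1 component over 14 crossings, w = +2
9 Fox colorings among 3^14, |V(-1)| = 3: tricolorable
why: w = +2 shifts under R1 moves; the (-A^3)^(-2) factor cancels that in V


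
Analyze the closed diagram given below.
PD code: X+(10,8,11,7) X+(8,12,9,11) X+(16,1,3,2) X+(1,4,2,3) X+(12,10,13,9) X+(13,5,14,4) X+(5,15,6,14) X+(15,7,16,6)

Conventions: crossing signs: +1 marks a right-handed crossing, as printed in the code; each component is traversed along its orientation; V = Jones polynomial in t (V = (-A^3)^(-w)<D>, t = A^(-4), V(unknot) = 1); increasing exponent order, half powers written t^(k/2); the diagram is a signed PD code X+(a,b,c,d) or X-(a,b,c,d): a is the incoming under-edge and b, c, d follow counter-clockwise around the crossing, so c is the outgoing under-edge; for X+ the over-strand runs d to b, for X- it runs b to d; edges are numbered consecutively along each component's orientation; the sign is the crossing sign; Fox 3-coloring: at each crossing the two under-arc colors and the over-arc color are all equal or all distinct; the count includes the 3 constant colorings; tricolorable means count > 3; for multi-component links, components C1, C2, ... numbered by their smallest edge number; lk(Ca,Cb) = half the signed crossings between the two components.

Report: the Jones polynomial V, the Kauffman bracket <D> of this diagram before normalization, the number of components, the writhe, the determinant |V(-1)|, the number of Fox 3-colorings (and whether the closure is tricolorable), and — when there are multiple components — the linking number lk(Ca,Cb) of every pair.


V = -t^(5/2) - 3t^(9/2) + 2t^(11/2) - 3t^(13/2) + 4t^(15/2) - 2t^(17/2) + 2t^(19/2) - t^(21/2)
<D> = -A^-18 + 2A^-14 - 2A^-10 + 4A^-6 - 3A^-2 + 2A^2 - 3A^6 - A^14 (w = +8)
2 components over 8 crossings, w = +8
lk(C1,C2): +1
27 Fox colorings among 3^8, |V(-1)| = 18: tricolorable
why: the 1 component pair carries total linking +1


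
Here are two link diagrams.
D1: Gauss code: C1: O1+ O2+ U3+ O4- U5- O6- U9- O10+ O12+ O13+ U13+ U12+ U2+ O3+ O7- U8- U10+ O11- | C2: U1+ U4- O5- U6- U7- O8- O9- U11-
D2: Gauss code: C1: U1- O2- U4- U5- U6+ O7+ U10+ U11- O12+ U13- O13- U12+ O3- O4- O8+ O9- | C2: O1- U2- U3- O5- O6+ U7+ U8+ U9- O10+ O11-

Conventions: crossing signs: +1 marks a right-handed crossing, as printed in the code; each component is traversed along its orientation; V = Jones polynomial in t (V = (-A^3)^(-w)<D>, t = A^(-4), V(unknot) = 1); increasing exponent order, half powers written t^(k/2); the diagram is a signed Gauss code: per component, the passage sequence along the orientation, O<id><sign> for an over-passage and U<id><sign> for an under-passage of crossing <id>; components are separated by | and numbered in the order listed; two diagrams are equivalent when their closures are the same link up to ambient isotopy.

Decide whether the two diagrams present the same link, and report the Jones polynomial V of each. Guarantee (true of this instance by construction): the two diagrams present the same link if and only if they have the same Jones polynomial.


equivalent: no
V(D1) = -t^(-13/2) + t^(-11/2) - 2t^(-9/2) + 2t^(-7/2) - 3t^(-5/2) + 2t^(-3/2) - 2t^(-1/2) + t^(1/2)  (w -1, c 13, <D> = -A^-5 + 2A^-1 - 2A^3 + 3A^7 - 2A^11 + 2A^15 - A^19 + A^23)
V(D2) = -t^(-5/2) - t^(-1/2)  (w -3, c 13, <D> = A^-7 + A)
why: 2 values of V(t) split the 2 diagrams


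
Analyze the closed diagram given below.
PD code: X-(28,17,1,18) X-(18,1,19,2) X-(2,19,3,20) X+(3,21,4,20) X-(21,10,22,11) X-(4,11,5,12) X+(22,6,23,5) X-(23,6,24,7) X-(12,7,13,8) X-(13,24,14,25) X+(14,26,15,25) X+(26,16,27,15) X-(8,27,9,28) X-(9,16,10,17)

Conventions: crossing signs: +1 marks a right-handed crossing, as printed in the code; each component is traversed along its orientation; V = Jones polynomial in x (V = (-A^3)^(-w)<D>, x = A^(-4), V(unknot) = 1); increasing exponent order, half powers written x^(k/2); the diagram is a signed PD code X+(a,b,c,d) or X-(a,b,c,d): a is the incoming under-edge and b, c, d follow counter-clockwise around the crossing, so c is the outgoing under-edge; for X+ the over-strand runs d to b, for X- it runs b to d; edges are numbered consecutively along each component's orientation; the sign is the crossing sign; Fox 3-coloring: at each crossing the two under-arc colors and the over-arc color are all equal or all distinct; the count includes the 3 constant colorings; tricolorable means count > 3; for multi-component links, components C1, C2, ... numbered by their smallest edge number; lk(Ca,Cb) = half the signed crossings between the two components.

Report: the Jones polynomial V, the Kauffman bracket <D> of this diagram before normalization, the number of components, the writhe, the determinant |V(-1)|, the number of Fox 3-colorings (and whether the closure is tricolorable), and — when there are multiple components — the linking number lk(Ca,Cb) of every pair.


V(x) = -x^-7 + x^-6 - x^-5 + x^-4 + x^-2
bracket: A^-10 + A^-2 - A^2 + A^6 - A^10, w = -6
1 component, writhe -6, over 14 crossings
det 5, colorings 3 of 3^14 — not tricolorable
observation: V spans 5 powers of x: at least 5 crossings in any diagram


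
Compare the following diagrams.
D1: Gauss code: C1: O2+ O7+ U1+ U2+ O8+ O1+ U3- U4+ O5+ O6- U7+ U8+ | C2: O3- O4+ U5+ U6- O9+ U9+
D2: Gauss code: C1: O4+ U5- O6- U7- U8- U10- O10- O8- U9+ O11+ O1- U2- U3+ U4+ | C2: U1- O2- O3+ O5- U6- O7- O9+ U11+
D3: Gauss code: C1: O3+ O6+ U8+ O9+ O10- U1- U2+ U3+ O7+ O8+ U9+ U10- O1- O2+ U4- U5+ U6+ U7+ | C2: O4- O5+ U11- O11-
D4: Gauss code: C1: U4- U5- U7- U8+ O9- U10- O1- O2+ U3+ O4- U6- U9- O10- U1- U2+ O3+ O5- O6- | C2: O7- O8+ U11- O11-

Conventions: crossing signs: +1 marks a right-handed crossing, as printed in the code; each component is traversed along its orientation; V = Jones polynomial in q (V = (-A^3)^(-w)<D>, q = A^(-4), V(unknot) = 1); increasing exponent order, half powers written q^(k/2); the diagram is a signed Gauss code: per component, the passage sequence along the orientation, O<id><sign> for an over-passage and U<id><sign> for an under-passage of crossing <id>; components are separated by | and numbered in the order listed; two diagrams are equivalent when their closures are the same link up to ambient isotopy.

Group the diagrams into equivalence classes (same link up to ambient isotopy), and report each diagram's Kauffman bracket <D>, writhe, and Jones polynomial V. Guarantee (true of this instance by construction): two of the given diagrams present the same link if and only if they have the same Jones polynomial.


classes: {D1, D3} | {D2} | {D4}
V(D1) = -q^(1/2) - q^(3/2) - q^(5/2) + q^(9/2)  [9 crossings, <D> = -A^-3 + A^5 + A^9 + A^13, w = +5]
V(D2) = -q^(-5/2) - q^(-1/2)  [11 crossings, <D> = A^-7 + A, w = -3]
D3 (bracket -A^-9 + A^-1 + A^3 + A^7; 11 crossings at w = +3): V = -q^(1/2) - q^(3/2) - q^(5/2) + q^(9/2)
V(D4) = q^(-9/2) - q^(-5/2) - q^(-3/2) - q^(-1/2)  (w -5, c 11, <D> = A^-13 + A^-9 + A^-5 - A^3)
note: 3 classes among 4 diagrams; unequal V(q) rules out equality
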